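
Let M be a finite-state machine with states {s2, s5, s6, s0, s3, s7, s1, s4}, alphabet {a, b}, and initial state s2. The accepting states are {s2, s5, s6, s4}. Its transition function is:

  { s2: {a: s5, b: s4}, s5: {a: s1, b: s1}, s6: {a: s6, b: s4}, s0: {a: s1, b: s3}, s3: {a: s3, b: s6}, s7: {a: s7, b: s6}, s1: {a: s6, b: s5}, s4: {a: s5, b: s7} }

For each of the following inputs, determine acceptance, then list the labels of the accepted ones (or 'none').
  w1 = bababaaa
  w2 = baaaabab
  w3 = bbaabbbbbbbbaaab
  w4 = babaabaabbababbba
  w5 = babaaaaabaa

w1: Trace: s2 -b-> s4 -a-> s5 -b-> s1 -a-> s6 -b-> s4 -a-> s5 -a-> s1 -a-> s6  → end s6, accepted
w2: Trace: s2 -b-> s4 -a-> s5 -a-> s1 -a-> s6 -a-> s6 -b-> s4 -a-> s5 -b-> s1  → end s1, rejected
w3: Trace: s2 -b-> s4 -b-> s7 -a-> s7 -a-> s7 -b-> s6 -b-> s4 -b-> s7 -b-> s6 -b-> s4 -b-> s7 -b-> s6 -b-> s4 -a-> s5 -a-> s1 -a-> s6 -b-> s4  → end s4, accepted
w4: Trace: s2 -b-> s4 -a-> s5 -b-> s1 -a-> s6 -a-> s6 -b-> s4 -a-> s5 -a-> s1 -b-> s5 -b-> s1 -a-> s6 -b-> s4 -a-> s5 -b-> s1 -b-> s5 -b-> s1 -a-> s6  → end s6, accepted
w5: Trace: s2 -b-> s4 -a-> s5 -b-> s1 -a-> s6 -a-> s6 -a-> s6 -a-> s6 -a-> s6 -b-> s4 -a-> s5 -a-> s1  → end s1, rejected

w1, w3, w4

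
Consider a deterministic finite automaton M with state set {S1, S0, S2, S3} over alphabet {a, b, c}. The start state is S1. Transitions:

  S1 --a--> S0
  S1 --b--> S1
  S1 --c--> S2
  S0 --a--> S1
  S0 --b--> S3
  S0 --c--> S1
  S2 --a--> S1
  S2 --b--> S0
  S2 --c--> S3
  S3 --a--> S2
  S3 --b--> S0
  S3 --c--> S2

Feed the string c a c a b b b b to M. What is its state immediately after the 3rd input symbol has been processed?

S2

S1 → S2 → S1 → S2
After 3 symbols: S2.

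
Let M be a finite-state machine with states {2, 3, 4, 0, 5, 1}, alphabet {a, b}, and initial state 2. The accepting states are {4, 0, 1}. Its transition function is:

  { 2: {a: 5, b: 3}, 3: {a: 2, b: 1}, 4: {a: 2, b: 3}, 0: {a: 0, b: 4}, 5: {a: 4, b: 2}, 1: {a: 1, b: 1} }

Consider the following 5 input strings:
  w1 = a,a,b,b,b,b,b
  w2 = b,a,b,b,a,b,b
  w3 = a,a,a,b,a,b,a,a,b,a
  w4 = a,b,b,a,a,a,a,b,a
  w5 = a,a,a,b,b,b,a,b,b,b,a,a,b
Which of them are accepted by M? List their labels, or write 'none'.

w1: 2 → 5 → 4 → 3 → 1 → 1 → 1 → 1  → end 1, accepted
w2: 2 → 3 → 2 → 3 → 1 → 1 → 1 → 1  → end 1, accepted
w3: 2 → 5 → 4 → 2 → 3 → 2 → 3 → 2 → 5 → 2 → 5  → end 5, rejected
w4: 2 → 5 → 2 → 3 → 2 → 5 → 4 → 2 → 3 → 2  → end 2, rejected
w5: 2 → 5 → 4 → 2 → 3 → 1 → 1 → 1 → 1 → 1 → 1 → 1 → 1 → 1  → end 1, accepted

w1, w2, w5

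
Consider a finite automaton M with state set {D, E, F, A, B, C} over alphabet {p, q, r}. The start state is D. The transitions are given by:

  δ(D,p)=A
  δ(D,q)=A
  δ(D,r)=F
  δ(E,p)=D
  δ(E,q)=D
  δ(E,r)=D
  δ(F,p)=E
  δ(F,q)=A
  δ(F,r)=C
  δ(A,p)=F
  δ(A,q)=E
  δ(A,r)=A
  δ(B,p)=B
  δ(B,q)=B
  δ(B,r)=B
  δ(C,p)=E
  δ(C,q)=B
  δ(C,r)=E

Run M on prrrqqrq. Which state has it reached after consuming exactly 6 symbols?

D

D → A → A → A → A → E → D
After 6 symbols: D.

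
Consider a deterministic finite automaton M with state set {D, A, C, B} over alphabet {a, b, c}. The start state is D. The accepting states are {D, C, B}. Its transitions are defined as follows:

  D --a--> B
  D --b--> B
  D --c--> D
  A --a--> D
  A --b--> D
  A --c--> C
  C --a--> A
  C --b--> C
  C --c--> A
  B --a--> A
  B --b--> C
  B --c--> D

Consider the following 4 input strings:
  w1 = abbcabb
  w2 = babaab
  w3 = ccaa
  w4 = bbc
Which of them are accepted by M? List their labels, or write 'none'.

w1:
  start at D
  read 'a': D → B
  read 'b': B → C
  read 'b': C → C
  read 'c': C → A
  read 'a': A → D
  read 'b': D → B
  read 'b': B → C
  end C, accepted
w2:
  start at D
  read 'b': D → B
  read 'a': B → A
  read 'b': A → D
  read 'a': D → B
  read 'a': B → A
  read 'b': A → D
  end D, accepted
w3:
  start at D
  read 'c': D → D
  read 'c': D → D
  read 'a': D → B
  read 'a': B → A
  end A, rejected
w4:
  start at D
  read 'b': D → B
  read 'b': B → C
  read 'c': C → A
  end A, rejected

w1, w2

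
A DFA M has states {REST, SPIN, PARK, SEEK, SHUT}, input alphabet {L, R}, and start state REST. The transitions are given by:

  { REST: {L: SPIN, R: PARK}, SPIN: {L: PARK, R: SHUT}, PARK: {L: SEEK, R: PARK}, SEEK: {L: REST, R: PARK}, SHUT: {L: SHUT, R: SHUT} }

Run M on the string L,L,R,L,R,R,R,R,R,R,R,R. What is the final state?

PARK

Trace: REST -L-> SPIN -L-> PARK -R-> PARK -L-> SEEK -R-> PARK -R-> PARK -R-> PARK -R-> PARK -R-> PARK -R-> PARK -R-> PARK -R-> PARK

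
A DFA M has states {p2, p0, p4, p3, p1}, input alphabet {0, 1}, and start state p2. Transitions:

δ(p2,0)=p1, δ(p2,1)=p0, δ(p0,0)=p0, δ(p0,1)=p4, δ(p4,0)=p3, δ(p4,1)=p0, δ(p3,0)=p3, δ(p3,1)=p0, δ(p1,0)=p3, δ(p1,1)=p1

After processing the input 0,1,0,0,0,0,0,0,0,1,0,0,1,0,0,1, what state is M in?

Trace: p2 -0-> p1 -1-> p1 -0-> p3 -0-> p3 -0-> p3 -0-> p3 -0-> p3 -0-> p3 -0-> p3 -1-> p0 -0-> p0 -0-> p0 -1-> p4 -0-> p3 -0-> p3 -1-> p0

p0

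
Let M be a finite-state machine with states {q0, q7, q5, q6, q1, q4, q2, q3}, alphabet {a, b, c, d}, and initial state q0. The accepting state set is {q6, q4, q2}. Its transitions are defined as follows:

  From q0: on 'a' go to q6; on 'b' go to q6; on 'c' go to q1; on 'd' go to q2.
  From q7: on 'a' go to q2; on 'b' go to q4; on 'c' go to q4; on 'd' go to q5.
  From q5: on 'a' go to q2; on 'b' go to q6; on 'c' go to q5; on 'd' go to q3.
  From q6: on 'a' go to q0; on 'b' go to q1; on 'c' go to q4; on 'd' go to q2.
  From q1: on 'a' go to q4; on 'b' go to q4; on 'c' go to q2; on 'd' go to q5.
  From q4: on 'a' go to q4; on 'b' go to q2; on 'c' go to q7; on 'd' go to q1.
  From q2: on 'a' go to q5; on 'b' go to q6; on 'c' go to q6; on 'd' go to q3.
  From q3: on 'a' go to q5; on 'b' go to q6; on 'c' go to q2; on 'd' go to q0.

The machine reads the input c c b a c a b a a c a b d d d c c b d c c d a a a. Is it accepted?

Trace: q0 -c-> q1 -c-> q2 -b-> q6 -a-> q0 -c-> q1 -a-> q4 -b-> q2 -a-> q5 -a-> q2 -c-> q6 -a-> q0 -b-> q6 -d-> q2 -d-> q3 -d-> q0 -c-> q1 -c-> q2 -b-> q6 -d-> q2 -c-> q6 -c-> q4 -d-> q1 -a-> q4 -a-> q4 -a-> q4
End state q4 is accepting.

Yes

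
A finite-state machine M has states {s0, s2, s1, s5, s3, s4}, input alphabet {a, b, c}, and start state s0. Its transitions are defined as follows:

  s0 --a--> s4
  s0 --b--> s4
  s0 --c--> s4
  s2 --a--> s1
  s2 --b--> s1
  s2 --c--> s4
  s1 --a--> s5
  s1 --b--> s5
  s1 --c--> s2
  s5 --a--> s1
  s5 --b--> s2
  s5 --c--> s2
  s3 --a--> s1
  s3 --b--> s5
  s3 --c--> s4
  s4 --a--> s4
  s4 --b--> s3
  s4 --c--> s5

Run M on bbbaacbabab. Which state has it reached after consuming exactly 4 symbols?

s1

s0 → s4 → s3 → s5 → s1
After 4 symbols: s1.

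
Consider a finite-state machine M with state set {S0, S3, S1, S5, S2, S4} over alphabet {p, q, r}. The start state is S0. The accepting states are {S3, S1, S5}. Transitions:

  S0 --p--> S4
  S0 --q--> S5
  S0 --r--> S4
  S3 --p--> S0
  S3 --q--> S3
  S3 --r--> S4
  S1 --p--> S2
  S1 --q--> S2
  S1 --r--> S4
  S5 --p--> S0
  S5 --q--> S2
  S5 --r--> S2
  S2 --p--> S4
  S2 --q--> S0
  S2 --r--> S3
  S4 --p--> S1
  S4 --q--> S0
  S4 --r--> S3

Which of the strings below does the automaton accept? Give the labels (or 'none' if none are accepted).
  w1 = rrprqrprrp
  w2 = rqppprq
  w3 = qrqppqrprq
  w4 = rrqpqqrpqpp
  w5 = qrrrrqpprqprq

w2

w1: Trace: S0 -r-> S4 -r-> S3 -p-> S0 -r-> S4 -q-> S0 -r-> S4 -p-> S1 -r-> S4 -r-> S3 -p-> S0  → end S0, rejected
w2: Trace: S0 -r-> S4 -q-> S0 -p-> S4 -p-> S1 -p-> S2 -r-> S3 -q-> S3  → end S3, accepted
w3: Trace: S0 -q-> S5 -r-> S2 -q-> S0 -p-> S4 -p-> S1 -q-> S2 -r-> S3 -p-> S0 -r-> S4 -q-> S0  → end S0, rejected
w4: Trace: S0 -r-> S4 -r-> S3 -q-> S3 -p-> S0 -q-> S5 -q-> S2 -r-> S3 -p-> S0 -q-> S5 -p-> S0 -p-> S4  → end S4, rejected
w5: Trace: S0 -q-> S5 -r-> S2 -r-> S3 -r-> S4 -r-> S3 -q-> S3 -p-> S0 -p-> S4 -r-> S3 -q-> S3 -p-> S0 -r-> S4 -q-> S0  → end S0, rejected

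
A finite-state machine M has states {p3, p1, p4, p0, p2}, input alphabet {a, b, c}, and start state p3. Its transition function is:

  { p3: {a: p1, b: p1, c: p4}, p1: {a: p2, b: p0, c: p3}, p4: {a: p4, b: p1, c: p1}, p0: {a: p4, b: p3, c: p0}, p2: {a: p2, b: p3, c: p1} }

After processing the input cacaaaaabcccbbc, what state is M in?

p0

p3 → p4 → p4 → p1 → p2 → p2 → p2 → p2 → p2 → p3 → p4 → p1 → p3 → p1 → p0 → p0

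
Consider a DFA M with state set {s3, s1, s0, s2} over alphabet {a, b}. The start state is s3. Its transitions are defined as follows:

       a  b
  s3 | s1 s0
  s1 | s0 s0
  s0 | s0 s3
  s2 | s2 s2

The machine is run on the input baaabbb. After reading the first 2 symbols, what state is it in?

s0

Trace: s3 -b-> s0 -a-> s0
After 2 symbols: s0.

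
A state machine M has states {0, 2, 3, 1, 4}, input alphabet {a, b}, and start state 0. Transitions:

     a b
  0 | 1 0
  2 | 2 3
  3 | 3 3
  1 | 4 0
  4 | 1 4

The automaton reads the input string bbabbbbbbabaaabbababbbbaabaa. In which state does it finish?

start at 0
read 'b': 0 → 0
read 'b': 0 → 0
read 'a': 0 → 1
read 'b': 1 → 0
read 'b': 0 → 0
read 'b': 0 → 0
read 'b': 0 → 0
read 'b': 0 → 0
read 'b': 0 → 0
read 'a': 0 → 1
read 'b': 1 → 0
read 'a': 0 → 1
read 'a': 1 → 4
read 'a': 4 → 1
read 'b': 1 → 0
read 'b': 0 → 0
read 'a': 0 → 1
read 'b': 1 → 0
read 'a': 0 → 1
read 'b': 1 → 0
read 'b': 0 → 0
read 'b': 0 → 0
read 'b': 0 → 0
read 'a': 0 → 1
read 'a': 1 → 4
read 'b': 4 → 4
read 'a': 4 → 1
read 'a': 1 → 4

4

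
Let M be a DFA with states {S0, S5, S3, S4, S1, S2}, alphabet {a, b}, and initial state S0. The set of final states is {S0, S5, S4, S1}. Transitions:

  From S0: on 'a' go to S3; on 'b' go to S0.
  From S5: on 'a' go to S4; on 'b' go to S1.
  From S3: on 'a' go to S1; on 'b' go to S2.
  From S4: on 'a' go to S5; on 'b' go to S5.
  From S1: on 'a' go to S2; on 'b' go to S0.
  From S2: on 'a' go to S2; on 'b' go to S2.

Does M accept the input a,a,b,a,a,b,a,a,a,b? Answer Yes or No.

start at S0
read 'a': S0 → S3
read 'a': S3 → S1
read 'b': S1 → S0
read 'a': S0 → S3
read 'a': S3 → S1
read 'b': S1 → S0
read 'a': S0 → S3
read 'a': S3 → S1
read 'a': S1 → S2
read 'b': S2 → S2
End state S2 is not accepting.

No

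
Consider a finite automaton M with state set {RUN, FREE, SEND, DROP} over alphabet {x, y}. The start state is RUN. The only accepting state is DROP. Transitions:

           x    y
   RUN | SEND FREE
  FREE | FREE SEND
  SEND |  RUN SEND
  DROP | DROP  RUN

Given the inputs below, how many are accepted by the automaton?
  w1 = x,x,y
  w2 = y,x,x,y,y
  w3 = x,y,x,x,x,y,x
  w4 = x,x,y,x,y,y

w1: RUN → SEND → RUN → FREE  → end FREE, rejected
w2: RUN → FREE → FREE → FREE → SEND → SEND  → end SEND, rejected
w3: RUN → SEND → SEND → RUN → SEND → RUN → FREE → FREE  → end FREE, rejected
w4: RUN → SEND → RUN → FREE → FREE → SEND → SEND  → end SEND, rejected

0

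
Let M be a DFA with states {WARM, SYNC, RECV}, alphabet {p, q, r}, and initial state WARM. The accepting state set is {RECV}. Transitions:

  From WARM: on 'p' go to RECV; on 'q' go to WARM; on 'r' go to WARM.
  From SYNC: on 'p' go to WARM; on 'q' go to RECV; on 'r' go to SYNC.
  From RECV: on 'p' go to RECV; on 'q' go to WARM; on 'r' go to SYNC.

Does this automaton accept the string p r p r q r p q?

No

WARM → RECV → SYNC → WARM → WARM → WARM → WARM → RECV → WARM
End state WARM is not accepting.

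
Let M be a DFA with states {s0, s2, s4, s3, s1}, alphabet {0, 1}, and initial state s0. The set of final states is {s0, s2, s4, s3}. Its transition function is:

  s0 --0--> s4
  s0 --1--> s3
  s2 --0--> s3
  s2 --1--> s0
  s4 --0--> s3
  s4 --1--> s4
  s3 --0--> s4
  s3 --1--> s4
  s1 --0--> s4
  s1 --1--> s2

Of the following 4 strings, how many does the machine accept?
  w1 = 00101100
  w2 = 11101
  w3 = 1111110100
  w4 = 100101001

w1: s0 → s4 → s3 → s4 → s3 → s4 → s4 → s3 → s4  → end s4, accepted
w2: s0 → s3 → s4 → s4 → s3 → s4  → end s4, accepted
w3: s0 → s3 → s4 → s4 → s4 → s4 → s4 → s3 → s4 → s3 → s4  → end s4, accepted
w4: s0 → s3 → s4 → s3 → s4 → s3 → s4 → s3 → s4 → s4  → end s4, accepted

4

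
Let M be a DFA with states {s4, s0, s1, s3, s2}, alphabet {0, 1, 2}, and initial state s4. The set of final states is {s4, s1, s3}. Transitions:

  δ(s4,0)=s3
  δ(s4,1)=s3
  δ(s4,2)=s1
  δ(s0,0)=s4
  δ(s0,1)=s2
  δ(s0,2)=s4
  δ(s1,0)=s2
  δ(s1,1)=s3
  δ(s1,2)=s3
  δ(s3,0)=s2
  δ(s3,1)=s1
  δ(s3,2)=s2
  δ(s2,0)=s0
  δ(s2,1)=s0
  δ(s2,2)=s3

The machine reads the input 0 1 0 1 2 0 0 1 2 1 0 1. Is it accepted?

start at s4
read '0': s4 → s3
read '1': s3 → s1
read '0': s1 → s2
read '1': s2 → s0
read '2': s0 → s4
read '0': s4 → s3
read '0': s3 → s2
read '1': s2 → s0
read '2': s0 → s4
read '1': s4 → s3
read '0': s3 → s2
read '1': s2 → s0
End state s0 is not accepting.

No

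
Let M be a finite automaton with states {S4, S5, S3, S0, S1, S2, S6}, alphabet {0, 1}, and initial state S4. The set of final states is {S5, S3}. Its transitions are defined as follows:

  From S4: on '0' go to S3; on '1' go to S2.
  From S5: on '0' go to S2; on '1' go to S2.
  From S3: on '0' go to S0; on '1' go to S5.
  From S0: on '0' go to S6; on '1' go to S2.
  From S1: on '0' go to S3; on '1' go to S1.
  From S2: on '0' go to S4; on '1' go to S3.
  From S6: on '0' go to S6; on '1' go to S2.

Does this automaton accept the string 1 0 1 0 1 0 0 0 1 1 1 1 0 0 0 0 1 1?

Yes

Trace: S4 -1-> S2 -0-> S4 -1-> S2 -0-> S4 -1-> S2 -0-> S4 -0-> S3 -0-> S0 -1-> S2 -1-> S3 -1-> S5 -1-> S2 -0-> S4 -0-> S3 -0-> S0 -0-> S6 -1-> S2 -1-> S3
End state S3 is accepting.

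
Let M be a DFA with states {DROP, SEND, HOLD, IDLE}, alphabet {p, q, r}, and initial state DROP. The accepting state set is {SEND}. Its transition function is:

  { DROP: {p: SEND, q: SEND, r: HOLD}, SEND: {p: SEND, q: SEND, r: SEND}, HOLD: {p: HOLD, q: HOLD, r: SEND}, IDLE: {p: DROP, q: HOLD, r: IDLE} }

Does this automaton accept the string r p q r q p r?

Trace: DROP -r-> HOLD -p-> HOLD -q-> HOLD -r-> SEND -q-> SEND -p-> SEND -r-> SEND
End state SEND is accepting.

Yes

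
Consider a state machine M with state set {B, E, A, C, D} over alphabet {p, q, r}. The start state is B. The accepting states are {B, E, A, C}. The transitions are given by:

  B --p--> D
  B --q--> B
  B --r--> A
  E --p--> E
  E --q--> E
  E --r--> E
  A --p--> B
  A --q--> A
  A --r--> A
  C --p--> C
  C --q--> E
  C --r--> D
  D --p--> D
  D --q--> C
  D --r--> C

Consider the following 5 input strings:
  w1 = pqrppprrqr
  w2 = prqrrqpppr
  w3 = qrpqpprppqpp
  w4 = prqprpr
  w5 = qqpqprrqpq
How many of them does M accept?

4

w1: Trace: B -p-> D -q-> C -r-> D -p-> D -p-> D -p-> D -r-> C -r-> D -q-> C -r-> D  → end D, rejected
w2: Trace: B -p-> D -r-> C -q-> E -r-> E -r-> E -q-> E -p-> E -p-> E -p-> E -r-> E  → end E, accepted
w3: Trace: B -q-> B -r-> A -p-> B -q-> B -p-> D -p-> D -r-> C -p-> C -p-> C -q-> E -p-> E -p-> E  → end E, accepted
w4: Trace: B -p-> D -r-> C -q-> E -p-> E -r-> E -p-> E -r-> E  → end E, accepted
w5: Trace: B -q-> B -q-> B -p-> D -q-> C -p-> C -r-> D -r-> C -q-> E -p-> E -q-> E  → end E, accepted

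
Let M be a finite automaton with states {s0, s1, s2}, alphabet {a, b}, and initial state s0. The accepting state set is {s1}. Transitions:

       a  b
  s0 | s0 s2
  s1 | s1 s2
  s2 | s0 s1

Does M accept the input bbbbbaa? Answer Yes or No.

No

s0 → s2 → s1 → s2 → s1 → s2 → s0 → s0
End state s0 is not accepting.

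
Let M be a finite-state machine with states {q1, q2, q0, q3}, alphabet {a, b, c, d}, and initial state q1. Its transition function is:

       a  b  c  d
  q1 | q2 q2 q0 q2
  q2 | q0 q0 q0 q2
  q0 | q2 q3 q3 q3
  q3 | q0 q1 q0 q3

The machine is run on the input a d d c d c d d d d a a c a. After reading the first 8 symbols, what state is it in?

start at q1
read 'a': q1 → q2
read 'd': q2 → q2
read 'd': q2 → q2
read 'c': q2 → q0
read 'd': q0 → q3
read 'c': q3 → q0
read 'd': q0 → q3
read 'd': q3 → q3
After 8 symbols: q3.

q3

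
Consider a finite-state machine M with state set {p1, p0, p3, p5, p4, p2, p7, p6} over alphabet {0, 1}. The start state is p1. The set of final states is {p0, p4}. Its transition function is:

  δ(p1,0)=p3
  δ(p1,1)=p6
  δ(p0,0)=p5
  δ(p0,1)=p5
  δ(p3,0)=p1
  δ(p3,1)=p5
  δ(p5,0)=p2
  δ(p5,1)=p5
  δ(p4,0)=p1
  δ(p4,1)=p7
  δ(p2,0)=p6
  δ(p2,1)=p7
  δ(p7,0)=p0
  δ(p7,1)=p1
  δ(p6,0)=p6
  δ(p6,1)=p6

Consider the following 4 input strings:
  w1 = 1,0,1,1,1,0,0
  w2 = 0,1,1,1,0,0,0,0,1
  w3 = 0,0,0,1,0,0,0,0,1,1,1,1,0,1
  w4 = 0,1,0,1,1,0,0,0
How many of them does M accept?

0

w1: p1 → p6 → p6 → p6 → p6 → p6 → p6 → p6  → end p6, rejected
w2: p1 → p3 → p5 → p5 → p5 → p2 → p6 → p6 → p6 → p6  → end p6, rejected
w3: p1 → p3 → p1 → p3 → p5 → p2 → p6 → p6 → p6 → p6 → p6 → p6 → p6 → p6 → p6  → end p6, rejected
w4: p1 → p3 → p5 → p2 → p7 → p1 → p3 → p1 → p3  → end p3, rejected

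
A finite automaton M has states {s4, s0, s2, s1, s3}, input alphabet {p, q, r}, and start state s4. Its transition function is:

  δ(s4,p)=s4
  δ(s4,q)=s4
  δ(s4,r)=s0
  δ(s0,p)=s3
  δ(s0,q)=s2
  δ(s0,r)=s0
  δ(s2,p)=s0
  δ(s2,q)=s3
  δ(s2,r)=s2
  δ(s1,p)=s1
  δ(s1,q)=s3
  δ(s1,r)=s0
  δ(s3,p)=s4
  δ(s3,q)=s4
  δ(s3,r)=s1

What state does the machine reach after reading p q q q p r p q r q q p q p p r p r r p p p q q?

s4

Trace: s4 -p-> s4 -q-> s4 -q-> s4 -q-> s4 -p-> s4 -r-> s0 -p-> s3 -q-> s4 -r-> s0 -q-> s2 -q-> s3 -p-> s4 -q-> s4 -p-> s4 -p-> s4 -r-> s0 -p-> s3 -r-> s1 -r-> s0 -p-> s3 -p-> s4 -p-> s4 -q-> s4 -q-> s4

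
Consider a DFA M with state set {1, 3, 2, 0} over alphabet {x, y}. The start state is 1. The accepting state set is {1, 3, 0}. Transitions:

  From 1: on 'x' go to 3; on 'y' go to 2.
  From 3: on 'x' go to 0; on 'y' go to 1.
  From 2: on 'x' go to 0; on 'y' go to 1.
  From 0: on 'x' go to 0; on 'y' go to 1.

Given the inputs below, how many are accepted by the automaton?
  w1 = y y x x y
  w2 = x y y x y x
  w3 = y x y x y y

w1:
  start at 1
  read 'y': 1 → 2
  read 'y': 2 → 1
  read 'x': 1 → 3
  read 'x': 3 → 0
  read 'y': 0 → 1
  end 1, accepted
w2:
  start at 1
  read 'x': 1 → 3
  read 'y': 3 → 1
  read 'y': 1 → 2
  read 'x': 2 → 0
  read 'y': 0 → 1
  read 'x': 1 → 3
  end 3, accepted
w3:
  start at 1
  read 'y': 1 → 2
  read 'x': 2 → 0
  read 'y': 0 → 1
  read 'x': 1 → 3
  read 'y': 3 → 1
  read 'y': 1 → 2
  end 2, rejected

2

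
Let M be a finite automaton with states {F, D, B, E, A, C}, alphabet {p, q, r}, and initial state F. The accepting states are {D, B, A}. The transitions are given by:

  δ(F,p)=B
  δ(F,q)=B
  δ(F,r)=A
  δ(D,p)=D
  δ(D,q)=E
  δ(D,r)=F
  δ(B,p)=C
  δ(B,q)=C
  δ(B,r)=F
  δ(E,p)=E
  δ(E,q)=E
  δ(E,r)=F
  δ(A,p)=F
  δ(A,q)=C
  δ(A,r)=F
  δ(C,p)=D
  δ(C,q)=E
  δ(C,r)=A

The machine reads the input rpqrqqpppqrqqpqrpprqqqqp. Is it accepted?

No

start at F
read 'r': F → A
read 'p': A → F
read 'q': F → B
read 'r': B → F
read 'q': F → B
read 'q': B → C
read 'p': C → D
read 'p': D → D
read 'p': D → D
read 'q': D → E
read 'r': E → F
read 'q': F → B
read 'q': B → C
read 'p': C → D
read 'q': D → E
read 'r': E → F
read 'p': F → B
read 'p': B → C
read 'r': C → A
read 'q': A → C
read 'q': C → E
read 'q': E → E
read 'q': E → E
read 'p': E → E
End state E is not accepting.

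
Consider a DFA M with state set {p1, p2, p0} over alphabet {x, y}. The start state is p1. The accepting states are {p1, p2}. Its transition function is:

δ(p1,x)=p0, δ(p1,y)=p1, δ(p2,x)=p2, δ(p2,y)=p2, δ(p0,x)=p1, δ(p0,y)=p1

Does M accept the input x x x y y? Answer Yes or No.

p1 → p0 → p1 → p0 → p1 → p1
End state p1 is accepting.

Yes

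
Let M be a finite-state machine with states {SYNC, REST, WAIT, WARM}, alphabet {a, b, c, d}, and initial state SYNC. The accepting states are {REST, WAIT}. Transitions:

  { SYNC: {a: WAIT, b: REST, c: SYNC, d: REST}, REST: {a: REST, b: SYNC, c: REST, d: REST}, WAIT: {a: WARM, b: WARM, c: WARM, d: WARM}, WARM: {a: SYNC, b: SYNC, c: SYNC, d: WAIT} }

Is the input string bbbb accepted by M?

No

SYNC → REST → SYNC → REST → SYNC
End state SYNC is not accepting.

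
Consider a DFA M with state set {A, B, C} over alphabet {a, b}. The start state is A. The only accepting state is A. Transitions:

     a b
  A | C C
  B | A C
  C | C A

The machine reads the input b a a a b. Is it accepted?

A → C → C → C → C → A
End state A is accepting.

Yes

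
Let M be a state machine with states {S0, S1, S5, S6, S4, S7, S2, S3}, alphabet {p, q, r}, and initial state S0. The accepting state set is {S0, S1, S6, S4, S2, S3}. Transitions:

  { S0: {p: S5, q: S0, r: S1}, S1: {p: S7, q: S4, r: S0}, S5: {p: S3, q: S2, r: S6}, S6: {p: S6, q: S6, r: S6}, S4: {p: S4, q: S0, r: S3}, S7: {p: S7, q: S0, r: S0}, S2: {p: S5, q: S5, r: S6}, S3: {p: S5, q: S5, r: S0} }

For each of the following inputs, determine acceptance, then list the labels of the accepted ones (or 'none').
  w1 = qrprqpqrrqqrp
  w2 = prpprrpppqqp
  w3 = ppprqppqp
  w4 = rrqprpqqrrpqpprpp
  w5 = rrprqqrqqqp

w1:
  start at S0
  read 'q': S0 → S0
  read 'r': S0 → S1
  read 'p': S1 → S7
  read 'r': S7 → S0
  read 'q': S0 → S0
  read 'p': S0 → S5
  read 'q': S5 → S2
  read 'r': S2 → S6
  read 'r': S6 → S6
  read 'q': S6 → S6
  read 'q': S6 → S6
  read 'r': S6 → S6
  read 'p': S6 → S6
  end S6, accepted
w2:
  start at S0
  read 'p': S0 → S5
  read 'r': S5 → S6
  read 'p': S6 → S6
  read 'p': S6 → S6
  read 'r': S6 → S6
  read 'r': S6 → S6
  read 'p': S6 → S6
  read 'p': S6 → S6
  read 'p': S6 → S6
  read 'q': S6 → S6
  read 'q': S6 → S6
  read 'p': S6 → S6
  end S6, accepted
w3:
  start at S0
  read 'p': S0 → S5
  read 'p': S5 → S3
  read 'p': S3 → S5
  read 'r': S5 → S6
  read 'q': S6 → S6
  read 'p': S6 → S6
  read 'p': S6 → S6
  read 'q': S6 → S6
  read 'p': S6 → S6
  end S6, accepted
w4:
  start at S0
  read 'r': S0 → S1
  read 'r': S1 → S0
  read 'q': S0 → S0
  read 'p': S0 → S5
  read 'r': S5 → S6
  read 'p': S6 → S6
  read 'q': S6 → S6
  read 'q': S6 → S6
  read 'r': S6 → S6
  read 'r': S6 → S6
  read 'p': S6 → S6
  read 'q': S6 → S6
  read 'p': S6 → S6
  read 'p': S6 → S6
  read 'r': S6 → S6
  read 'p': S6 → S6
  read 'p': S6 → S6
  end S6, accepted
w5:
  start at S0
  read 'r': S0 → S1
  read 'r': S1 → S0
  read 'p': S0 → S5
  read 'r': S5 → S6
  read 'q': S6 → S6
  read 'q': S6 → S6
  read 'r': S6 → S6
  read 'q': S6 → S6
  read 'q': S6 → S6
  read 'q': S6 → S6
  read 'p': S6 → S6
  end S6, accepted

w1, w2, w3, w4, w5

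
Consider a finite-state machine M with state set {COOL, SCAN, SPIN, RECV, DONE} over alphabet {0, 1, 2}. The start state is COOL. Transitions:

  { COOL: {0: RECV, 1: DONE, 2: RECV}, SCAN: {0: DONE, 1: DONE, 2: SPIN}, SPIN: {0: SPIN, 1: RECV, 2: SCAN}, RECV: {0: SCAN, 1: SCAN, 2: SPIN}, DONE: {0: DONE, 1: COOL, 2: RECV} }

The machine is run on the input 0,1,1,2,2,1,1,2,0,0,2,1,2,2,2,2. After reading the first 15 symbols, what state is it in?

SCAN

Trace: COOL -0-> RECV -1-> SCAN -1-> DONE -2-> RECV -2-> SPIN -1-> RECV -1-> SCAN -2-> SPIN -0-> SPIN -0-> SPIN -2-> SCAN -1-> DONE -2-> RECV -2-> SPIN -2-> SCAN
After 15 symbols: SCAN.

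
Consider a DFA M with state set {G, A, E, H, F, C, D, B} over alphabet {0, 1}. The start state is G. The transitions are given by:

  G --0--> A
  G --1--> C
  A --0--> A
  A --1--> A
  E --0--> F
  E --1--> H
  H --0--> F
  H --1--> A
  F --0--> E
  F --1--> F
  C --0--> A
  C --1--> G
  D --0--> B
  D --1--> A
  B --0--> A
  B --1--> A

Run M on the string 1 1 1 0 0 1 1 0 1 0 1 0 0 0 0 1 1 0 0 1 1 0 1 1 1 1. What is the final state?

A

G → C → G → C → A → A → A → A → A → A → A → A → A → A → A → A → A → A → A → A → A → A → A → A → A → A → A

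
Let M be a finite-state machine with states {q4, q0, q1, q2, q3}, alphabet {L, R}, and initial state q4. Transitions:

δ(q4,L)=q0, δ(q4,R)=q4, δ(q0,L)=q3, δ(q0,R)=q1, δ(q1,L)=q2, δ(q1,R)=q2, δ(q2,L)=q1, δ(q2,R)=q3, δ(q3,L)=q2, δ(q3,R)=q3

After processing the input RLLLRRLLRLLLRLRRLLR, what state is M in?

Trace: q4 -R-> q4 -L-> q0 -L-> q3 -L-> q2 -R-> q3 -R-> q3 -L-> q2 -L-> q1 -R-> q2 -L-> q1 -L-> q2 -L-> q1 -R-> q2 -L-> q1 -R-> q2 -R-> q3 -L-> q2 -L-> q1 -R-> q2

q2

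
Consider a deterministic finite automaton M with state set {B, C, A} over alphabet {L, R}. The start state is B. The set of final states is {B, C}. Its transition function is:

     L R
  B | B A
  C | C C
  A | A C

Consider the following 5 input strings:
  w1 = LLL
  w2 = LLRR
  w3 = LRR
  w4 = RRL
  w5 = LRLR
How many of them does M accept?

5

w1: Trace: B -L-> B -L-> B -L-> B  → end B, accepted
w2: Trace: B -L-> B -L-> B -R-> A -R-> C  → end C, accepted
w3: Trace: B -L-> B -R-> A -R-> C  → end C, accepted
w4: Trace: B -R-> A -R-> C -L-> C  → end C, accepted
w5: Trace: B -L-> B -R-> A -L-> A -R-> C  → end C, accepted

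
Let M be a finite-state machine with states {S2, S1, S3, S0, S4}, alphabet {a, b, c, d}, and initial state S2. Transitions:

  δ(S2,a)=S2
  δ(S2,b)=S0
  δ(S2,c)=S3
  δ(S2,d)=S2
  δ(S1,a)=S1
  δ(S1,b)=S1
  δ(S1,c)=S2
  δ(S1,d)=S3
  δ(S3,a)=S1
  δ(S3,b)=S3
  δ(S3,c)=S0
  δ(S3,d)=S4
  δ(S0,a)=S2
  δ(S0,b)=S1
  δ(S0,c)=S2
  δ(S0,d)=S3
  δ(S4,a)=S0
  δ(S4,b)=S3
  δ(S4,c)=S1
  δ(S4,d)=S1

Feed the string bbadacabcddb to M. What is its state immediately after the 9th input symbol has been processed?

S2 → S0 → S1 → S1 → S3 → S1 → S2 → S2 → S0 → S2
After 9 symbols: S2.

S2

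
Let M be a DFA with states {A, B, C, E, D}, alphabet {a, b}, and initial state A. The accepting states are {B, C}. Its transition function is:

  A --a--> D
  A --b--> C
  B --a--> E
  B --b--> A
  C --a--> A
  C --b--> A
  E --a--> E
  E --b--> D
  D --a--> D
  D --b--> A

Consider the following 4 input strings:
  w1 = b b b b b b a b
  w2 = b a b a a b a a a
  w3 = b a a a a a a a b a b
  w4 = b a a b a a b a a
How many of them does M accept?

0

w1:
  start at A
  read 'b': A → C
  read 'b': C → A
  read 'b': A → C
  read 'b': C → A
  read 'b': A → C
  read 'b': C → A
  read 'a': A → D
  read 'b': D → A
  end A, rejected
w2:
  start at A
  read 'b': A → C
  read 'a': C → A
  read 'b': A → C
  read 'a': C → A
  read 'a': A → D
  read 'b': D → A
  read 'a': A → D
  read 'a': D → D
  read 'a': D → D
  end D, rejected
w3:
  start at A
  read 'b': A → C
  read 'a': C → A
  read 'a': A → D
  read 'a': D → D
  read 'a': D → D
  read 'a': D → D
  read 'a': D → D
  read 'a': D → D
  read 'b': D → A
  read 'a': A → D
  read 'b': D → A
  end A, rejected
w4:
  start at A
  read 'b': A → C
  read 'a': C → A
  read 'a': A → D
  read 'b': D → A
  read 'a': A → D
  read 'a': D → D
  read 'b': D → A
  read 'a': A → D
  read 'a': D → D
  end D, rejected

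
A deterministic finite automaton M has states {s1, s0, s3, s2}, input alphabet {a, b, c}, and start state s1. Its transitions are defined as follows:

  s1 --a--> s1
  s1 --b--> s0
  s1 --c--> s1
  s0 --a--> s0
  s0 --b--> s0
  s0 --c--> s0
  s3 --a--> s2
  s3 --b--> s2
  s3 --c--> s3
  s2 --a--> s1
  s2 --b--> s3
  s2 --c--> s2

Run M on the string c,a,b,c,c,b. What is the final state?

Trace: s1 -c-> s1 -a-> s1 -b-> s0 -c-> s0 -c-> s0 -b-> s0

s0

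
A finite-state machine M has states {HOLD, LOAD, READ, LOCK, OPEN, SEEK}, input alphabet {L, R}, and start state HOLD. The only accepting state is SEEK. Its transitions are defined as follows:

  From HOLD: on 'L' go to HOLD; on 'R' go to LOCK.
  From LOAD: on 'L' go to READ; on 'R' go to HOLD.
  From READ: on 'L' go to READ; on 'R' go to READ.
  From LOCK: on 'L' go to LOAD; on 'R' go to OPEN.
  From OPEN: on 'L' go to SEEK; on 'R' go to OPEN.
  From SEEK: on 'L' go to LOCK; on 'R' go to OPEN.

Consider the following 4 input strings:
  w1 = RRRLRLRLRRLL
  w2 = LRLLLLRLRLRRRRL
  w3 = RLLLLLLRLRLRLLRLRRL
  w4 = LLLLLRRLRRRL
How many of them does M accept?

w1: HOLD → LOCK → OPEN → OPEN → SEEK → OPEN → SEEK → OPEN → SEEK → OPEN → OPEN → SEEK → LOCK  → end LOCK, rejected
w2: HOLD → HOLD → LOCK → LOAD → READ → READ → READ → READ → READ → READ → READ → READ → READ → READ → READ → READ  → end READ, rejected
w3: HOLD → LOCK → LOAD → READ → READ → READ → READ → READ → READ → READ → READ → READ → READ → READ → READ → READ → READ → READ → READ → READ  → end READ, rejected
w4: HOLD → HOLD → HOLD → HOLD → HOLD → HOLD → LOCK → OPEN → SEEK → OPEN → OPEN → OPEN → SEEK  → end SEEK, accepted

1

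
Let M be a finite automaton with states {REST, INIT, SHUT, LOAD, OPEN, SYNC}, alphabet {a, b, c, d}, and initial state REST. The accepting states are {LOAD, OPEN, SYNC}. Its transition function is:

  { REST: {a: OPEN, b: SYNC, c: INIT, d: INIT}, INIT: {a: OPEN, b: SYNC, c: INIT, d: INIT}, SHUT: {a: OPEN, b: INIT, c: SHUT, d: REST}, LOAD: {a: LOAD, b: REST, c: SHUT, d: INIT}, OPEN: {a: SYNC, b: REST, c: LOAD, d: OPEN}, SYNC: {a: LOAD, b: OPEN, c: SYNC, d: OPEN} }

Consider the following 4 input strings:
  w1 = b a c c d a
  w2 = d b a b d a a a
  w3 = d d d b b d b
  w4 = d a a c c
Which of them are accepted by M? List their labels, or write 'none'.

w1, w2, w4

w1: REST → SYNC → LOAD → SHUT → SHUT → REST → OPEN  → end OPEN, accepted
w2: REST → INIT → SYNC → LOAD → REST → INIT → OPEN → SYNC → LOAD  → end LOAD, accepted
w3: REST → INIT → INIT → INIT → SYNC → OPEN → OPEN → REST  → end REST, rejected
w4: REST → INIT → OPEN → SYNC → SYNC → SYNC  → end SYNC, accepted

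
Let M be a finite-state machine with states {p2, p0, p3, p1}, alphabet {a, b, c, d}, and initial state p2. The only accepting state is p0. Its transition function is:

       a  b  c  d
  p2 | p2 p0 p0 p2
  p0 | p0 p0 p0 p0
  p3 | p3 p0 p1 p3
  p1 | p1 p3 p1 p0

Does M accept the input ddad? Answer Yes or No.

No

Trace: p2 -d-> p2 -d-> p2 -a-> p2 -d-> p2
End state p2 is not accepting.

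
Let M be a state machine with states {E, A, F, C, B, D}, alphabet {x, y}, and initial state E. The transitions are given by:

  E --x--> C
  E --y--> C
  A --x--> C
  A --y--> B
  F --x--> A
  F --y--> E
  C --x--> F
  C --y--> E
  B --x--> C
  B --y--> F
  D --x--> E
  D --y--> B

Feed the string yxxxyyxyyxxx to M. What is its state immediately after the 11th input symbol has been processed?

A

Trace: E -y-> C -x-> F -x-> A -x-> C -y-> E -y-> C -x-> F -y-> E -y-> C -x-> F -x-> A
After 11 symbols: A.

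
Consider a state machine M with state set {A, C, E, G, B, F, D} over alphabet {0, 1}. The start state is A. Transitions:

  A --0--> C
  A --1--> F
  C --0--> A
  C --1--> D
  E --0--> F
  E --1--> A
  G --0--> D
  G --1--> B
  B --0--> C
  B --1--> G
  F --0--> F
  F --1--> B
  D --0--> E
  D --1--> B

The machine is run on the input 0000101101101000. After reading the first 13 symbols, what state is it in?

B

A → C → A → C → A → F → F → B → G → D → B → G → D → B
After 13 symbols: B.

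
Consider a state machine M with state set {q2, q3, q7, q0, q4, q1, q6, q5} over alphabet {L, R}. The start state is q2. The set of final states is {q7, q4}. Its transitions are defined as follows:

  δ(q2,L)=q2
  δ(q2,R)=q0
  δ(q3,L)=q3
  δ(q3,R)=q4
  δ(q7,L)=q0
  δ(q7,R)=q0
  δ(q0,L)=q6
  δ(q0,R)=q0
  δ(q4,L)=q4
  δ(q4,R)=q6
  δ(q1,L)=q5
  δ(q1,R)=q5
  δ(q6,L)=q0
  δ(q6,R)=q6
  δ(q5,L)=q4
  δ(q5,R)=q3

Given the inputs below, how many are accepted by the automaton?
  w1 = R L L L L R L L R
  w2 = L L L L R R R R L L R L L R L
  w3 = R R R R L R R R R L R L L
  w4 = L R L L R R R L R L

w1: Trace: q2 -R-> q0 -L-> q6 -L-> q0 -L-> q6 -L-> q0 -R-> q0 -L-> q6 -L-> q0 -R-> q0  → end q0, rejected
w2: Trace: q2 -L-> q2 -L-> q2 -L-> q2 -L-> q2 -R-> q0 -R-> q0 -R-> q0 -R-> q0 -L-> q6 -L-> q0 -R-> q0 -L-> q6 -L-> q0 -R-> q0 -L-> q6  → end q6, rejected
w3: Trace: q2 -R-> q0 -R-> q0 -R-> q0 -R-> q0 -L-> q6 -R-> q6 -R-> q6 -R-> q6 -R-> q6 -L-> q0 -R-> q0 -L-> q6 -L-> q0  → end q0, rejected
w4: Trace: q2 -L-> q2 -R-> q0 -L-> q6 -L-> q0 -R-> q0 -R-> q0 -R-> q0 -L-> q6 -R-> q6 -L-> q0  → end q0, rejected

0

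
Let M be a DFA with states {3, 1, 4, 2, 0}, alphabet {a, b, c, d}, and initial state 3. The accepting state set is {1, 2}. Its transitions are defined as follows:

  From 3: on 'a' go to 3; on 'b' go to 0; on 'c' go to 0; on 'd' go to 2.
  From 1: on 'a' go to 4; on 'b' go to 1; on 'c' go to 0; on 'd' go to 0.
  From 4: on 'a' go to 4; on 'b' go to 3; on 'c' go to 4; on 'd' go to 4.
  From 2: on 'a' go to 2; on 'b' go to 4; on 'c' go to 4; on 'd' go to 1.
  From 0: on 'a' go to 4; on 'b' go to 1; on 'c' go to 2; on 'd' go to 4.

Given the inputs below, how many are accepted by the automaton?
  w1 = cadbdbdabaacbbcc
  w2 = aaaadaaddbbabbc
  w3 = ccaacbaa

w1:
  start at 3
  read 'c': 3 → 0
  read 'a': 0 → 4
  read 'd': 4 → 4
  read 'b': 4 → 3
  read 'd': 3 → 2
  read 'b': 2 → 4
  read 'd': 4 → 4
  read 'a': 4 → 4
  read 'b': 4 → 3
  read 'a': 3 → 3
  read 'a': 3 → 3
  read 'c': 3 → 0
  read 'b': 0 → 1
  read 'b': 1 → 1
  read 'c': 1 → 0
  read 'c': 0 → 2
  end 2, accepted
w2:
  start at 3
  read 'a': 3 → 3
  read 'a': 3 → 3
  read 'a': 3 → 3
  read 'a': 3 → 3
  read 'd': 3 → 2
  read 'a': 2 → 2
  read 'a': 2 → 2
  read 'd': 2 → 1
  read 'd': 1 → 0
  read 'b': 0 → 1
  read 'b': 1 → 1
  read 'a': 1 → 4
  read 'b': 4 → 3
  read 'b': 3 → 0
  read 'c': 0 → 2
  end 2, accepted
w3:
  start at 3
  read 'c': 3 → 0
  read 'c': 0 → 2
  read 'a': 2 → 2
  read 'a': 2 → 2
  read 'c': 2 → 4
  read 'b': 4 → 3
  read 'a': 3 → 3
  read 'a': 3 → 3
  end 3, rejected

2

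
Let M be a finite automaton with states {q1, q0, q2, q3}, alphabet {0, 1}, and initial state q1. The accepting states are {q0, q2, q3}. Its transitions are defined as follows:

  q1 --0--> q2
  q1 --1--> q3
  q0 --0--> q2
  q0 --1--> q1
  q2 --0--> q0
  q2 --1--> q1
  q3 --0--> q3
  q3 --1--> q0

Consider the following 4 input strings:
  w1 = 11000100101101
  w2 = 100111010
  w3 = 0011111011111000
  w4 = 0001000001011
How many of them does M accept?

4

w1: q1 → q3 → q0 → q2 → q0 → q2 → q1 → q2 → q0 → q1 → q2 → q1 → q3 → q3 → q0  → end q0, accepted
w2: q1 → q3 → q3 → q3 → q0 → q1 → q3 → q3 → q0 → q2  → end q2, accepted
w3: q1 → q2 → q0 → q1 → q3 → q0 → q1 → q3 → q3 → q0 → q1 → q3 → q0 → q1 → q2 → q0 → q2  → end q2, accepted
w4: q1 → q2 → q0 → q2 → q1 → q2 → q0 → q2 → q0 → q2 → q1 → q2 → q1 → q3  → end q3, accepted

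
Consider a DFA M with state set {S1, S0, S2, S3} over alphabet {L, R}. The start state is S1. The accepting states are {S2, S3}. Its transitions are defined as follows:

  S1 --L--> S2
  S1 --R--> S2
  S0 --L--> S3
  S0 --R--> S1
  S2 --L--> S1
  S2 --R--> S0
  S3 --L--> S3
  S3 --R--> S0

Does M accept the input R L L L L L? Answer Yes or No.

Trace: S1 -R-> S2 -L-> S1 -L-> S2 -L-> S1 -L-> S2 -L-> S1
End state S1 is not accepting.

No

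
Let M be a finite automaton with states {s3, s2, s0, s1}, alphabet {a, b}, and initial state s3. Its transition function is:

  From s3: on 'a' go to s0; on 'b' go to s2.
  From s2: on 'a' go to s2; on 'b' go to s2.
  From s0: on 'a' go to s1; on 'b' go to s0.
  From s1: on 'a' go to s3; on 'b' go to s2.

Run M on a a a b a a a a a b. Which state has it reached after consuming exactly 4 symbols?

start at s3
read 'a': s3 → s0
read 'a': s0 → s1
read 'a': s1 → s3
read 'b': s3 → s2
After 4 symbols: s2.

s2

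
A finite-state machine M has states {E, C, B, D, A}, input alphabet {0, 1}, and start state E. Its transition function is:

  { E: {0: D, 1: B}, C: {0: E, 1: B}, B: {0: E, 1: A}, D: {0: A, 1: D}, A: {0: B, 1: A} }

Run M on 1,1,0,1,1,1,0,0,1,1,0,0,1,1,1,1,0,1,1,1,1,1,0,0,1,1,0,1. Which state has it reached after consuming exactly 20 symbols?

Trace: E -1-> B -1-> A -0-> B -1-> A -1-> A -1-> A -0-> B -0-> E -1-> B -1-> A -0-> B -0-> E -1-> B -1-> A -1-> A -1-> A -0-> B -1-> A -1-> A -1-> A
After 20 symbols: A.

A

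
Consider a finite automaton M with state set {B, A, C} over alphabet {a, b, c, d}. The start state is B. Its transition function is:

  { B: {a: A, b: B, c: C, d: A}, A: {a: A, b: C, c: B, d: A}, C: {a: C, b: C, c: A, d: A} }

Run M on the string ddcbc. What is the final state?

C

B → A → A → B → B → C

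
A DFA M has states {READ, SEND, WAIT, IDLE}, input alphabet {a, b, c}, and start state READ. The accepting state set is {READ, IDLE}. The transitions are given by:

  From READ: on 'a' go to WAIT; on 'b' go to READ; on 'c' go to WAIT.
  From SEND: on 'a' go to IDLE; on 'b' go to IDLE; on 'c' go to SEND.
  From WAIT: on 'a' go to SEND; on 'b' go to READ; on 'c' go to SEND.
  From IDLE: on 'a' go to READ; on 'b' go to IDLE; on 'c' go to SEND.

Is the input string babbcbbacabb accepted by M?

Trace: READ -b-> READ -a-> WAIT -b-> READ -b-> READ -c-> WAIT -b-> READ -b-> READ -a-> WAIT -c-> SEND -a-> IDLE -b-> IDLE -b-> IDLE
End state IDLE is accepting.

Yes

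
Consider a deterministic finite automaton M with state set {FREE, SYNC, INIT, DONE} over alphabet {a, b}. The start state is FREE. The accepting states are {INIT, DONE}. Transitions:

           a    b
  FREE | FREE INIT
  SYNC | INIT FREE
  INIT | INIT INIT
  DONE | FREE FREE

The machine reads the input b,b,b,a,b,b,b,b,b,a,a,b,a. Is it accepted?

Yes

start at FREE
read 'b': FREE → INIT
read 'b': INIT → INIT
read 'b': INIT → INIT
read 'a': INIT → INIT
read 'b': INIT → INIT
read 'b': INIT → INIT
read 'b': INIT → INIT
read 'b': INIT → INIT
read 'b': INIT → INIT
read 'a': INIT → INIT
read 'a': INIT → INIT
read 'b': INIT → INIT
read 'a': INIT → INIT
End state INIT is accepting.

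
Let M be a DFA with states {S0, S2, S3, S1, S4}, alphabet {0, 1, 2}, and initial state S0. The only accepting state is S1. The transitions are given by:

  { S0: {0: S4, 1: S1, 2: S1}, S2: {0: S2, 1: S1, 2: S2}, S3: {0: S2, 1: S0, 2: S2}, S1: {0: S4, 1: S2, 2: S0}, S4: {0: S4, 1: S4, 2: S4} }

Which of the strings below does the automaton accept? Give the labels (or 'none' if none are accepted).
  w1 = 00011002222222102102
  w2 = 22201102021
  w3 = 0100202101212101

w1:
  start at S0
  read '0': S0 → S4
  read '0': S4 → S4
  read '0': S4 → S4
  read '1': S4 → S4
  read '1': S4 → S4
  read '0': S4 → S4
  read '0': S4 → S4
  read '2': S4 → S4
  read '2': S4 → S4
  read '2': S4 → S4
  read '2': S4 → S4
  read '2': S4 → S4
  read '2': S4 → S4
  read '2': S4 → S4
  read '1': S4 → S4
  read '0': S4 → S4
  read '2': S4 → S4
  read '1': S4 → S4
  read '0': S4 → S4
  read '2': S4 → S4
  end S4, rejected
w2:
  start at S0
  read '2': S0 → S1
  read '2': S1 → S0
  read '2': S0 → S1
  read '0': S1 → S4
  read '1': S4 → S4
  read '1': S4 → S4
  read '0': S4 → S4
  read '2': S4 → S4
  read '0': S4 → S4
  read '2': S4 → S4
  read '1': S4 → S4
  end S4, rejected
w3:
  start at S0
  read '0': S0 → S4
  read '1': S4 → S4
  read '0': S4 → S4
  read '0': S4 → S4
  read '2': S4 → S4
  read '0': S4 → S4
  read '2': S4 → S4
  read '1': S4 → S4
  read '0': S4 → S4
  read '1': S4 → S4
  read '2': S4 → S4
  read '1': S4 → S4
  read '2': S4 → S4
  read '1': S4 → S4
  read '0': S4 → S4
  read '1': S4 → S4
  end S4, rejected

none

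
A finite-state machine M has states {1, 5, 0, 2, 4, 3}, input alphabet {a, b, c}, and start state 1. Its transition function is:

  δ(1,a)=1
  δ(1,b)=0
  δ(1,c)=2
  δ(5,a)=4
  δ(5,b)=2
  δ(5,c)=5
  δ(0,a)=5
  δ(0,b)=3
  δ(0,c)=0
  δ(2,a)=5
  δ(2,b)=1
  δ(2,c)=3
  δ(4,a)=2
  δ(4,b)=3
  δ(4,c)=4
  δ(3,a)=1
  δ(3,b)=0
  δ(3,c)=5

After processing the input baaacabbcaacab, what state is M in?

Trace: 1 -b-> 0 -a-> 5 -a-> 4 -a-> 2 -c-> 3 -a-> 1 -b-> 0 -b-> 3 -c-> 5 -a-> 4 -a-> 2 -c-> 3 -a-> 1 -b-> 0

0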